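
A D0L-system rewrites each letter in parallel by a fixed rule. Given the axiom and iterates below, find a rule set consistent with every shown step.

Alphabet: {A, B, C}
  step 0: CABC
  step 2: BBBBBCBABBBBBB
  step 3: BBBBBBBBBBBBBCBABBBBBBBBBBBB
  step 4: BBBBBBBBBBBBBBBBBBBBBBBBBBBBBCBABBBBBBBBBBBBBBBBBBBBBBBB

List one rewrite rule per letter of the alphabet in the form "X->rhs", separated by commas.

A->CBA, B->BB, C->B

  step 3 ⇒ step 4: BBBBBBBBBBBBBCBABBBBBBBBBBBB ⇒ BB·BB·BB·BB·BB·BB·BB·BB·BB·BB·BB·BB·BB·B·BB·CBA·BB·BB·BB·BB·BB·BB·BB·BB·BB·BB·BB·BB
    A ↦ CBA
    B ↦ BB
    C ↦ B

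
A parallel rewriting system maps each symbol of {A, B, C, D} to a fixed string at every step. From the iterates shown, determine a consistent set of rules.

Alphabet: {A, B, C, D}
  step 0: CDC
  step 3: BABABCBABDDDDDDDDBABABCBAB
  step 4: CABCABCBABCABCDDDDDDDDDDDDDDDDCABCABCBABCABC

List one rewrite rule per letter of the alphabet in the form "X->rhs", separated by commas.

  step 3 ⇒ step 4: BABABCBABDDDDDDDDBABABCBAB ⇒ C·AB·C·AB·C·BAB·C·AB·C·DD·DD·DD·DD·DD·DD·DD·DD·C·AB·C·AB·C·BAB·C·AB·C
    A ↦ AB
    B ↦ C
    C ↦ BAB
    D ↦ DD

A->AB, B->C, C->BAB, D->DD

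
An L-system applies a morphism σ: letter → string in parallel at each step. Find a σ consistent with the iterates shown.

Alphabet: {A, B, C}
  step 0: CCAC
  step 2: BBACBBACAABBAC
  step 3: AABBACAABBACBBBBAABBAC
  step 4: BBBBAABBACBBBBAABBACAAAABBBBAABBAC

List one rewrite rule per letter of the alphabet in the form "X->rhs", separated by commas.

A->BB, B->A, C->AC

  step 3 ⇒ step 4: AABBACAABBACBBBBAABBAC ⇒ BB·BB·A·A·BB·AC·BB·BB·A·A·BB·AC·A·A·A·A·BB·BB·A·A·BB·AC
    A ↦ BB
    B ↦ A
    C ↦ AC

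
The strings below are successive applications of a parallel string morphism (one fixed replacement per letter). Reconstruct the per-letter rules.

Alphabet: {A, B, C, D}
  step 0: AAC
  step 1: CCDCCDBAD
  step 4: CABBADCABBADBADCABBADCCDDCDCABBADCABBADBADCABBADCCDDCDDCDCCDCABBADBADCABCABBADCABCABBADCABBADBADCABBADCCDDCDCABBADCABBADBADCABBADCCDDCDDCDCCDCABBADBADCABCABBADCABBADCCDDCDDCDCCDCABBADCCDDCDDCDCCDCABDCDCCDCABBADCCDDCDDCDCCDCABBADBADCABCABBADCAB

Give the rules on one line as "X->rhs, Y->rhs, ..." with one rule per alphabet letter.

A->CCD, B->DCD, C->BAD, D->CAB

  step 0 ⇒ step 1: AAC ⇒ CCD·CCD·BAD
    A ↦ CCD
    C ↦ BAD
    B ↦ DCD  (constrained at step 1)
    D ↦ CAB  (constrained at step 1)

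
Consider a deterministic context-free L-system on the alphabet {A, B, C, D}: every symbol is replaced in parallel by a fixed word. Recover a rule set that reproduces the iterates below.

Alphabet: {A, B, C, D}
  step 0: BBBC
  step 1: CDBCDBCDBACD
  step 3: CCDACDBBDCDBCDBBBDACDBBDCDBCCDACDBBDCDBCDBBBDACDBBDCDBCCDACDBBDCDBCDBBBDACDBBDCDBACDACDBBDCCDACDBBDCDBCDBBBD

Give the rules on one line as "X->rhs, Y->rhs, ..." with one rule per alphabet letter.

A->CCD, B->CDB, C->ACD, D->BBD

  step 0 ⇒ step 1: BBBC ⇒ CDB·CDB·CDB·ACD
    B ↦ CDB
    C ↦ ACD
    A ↦ CCD  (constrained at step 1)
    D ↦ BBD  (constrained at step 1)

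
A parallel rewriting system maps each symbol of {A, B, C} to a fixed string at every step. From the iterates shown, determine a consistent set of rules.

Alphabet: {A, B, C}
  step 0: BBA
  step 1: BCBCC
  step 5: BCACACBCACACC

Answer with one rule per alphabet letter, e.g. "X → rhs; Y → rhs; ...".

A->C, B->BC, C->A

  step 0 ⇒ step 1: BBA ⇒ BC·BC·C
    A ↦ C
    B ↦ BC
    C ↦ A  (constrained at step 1)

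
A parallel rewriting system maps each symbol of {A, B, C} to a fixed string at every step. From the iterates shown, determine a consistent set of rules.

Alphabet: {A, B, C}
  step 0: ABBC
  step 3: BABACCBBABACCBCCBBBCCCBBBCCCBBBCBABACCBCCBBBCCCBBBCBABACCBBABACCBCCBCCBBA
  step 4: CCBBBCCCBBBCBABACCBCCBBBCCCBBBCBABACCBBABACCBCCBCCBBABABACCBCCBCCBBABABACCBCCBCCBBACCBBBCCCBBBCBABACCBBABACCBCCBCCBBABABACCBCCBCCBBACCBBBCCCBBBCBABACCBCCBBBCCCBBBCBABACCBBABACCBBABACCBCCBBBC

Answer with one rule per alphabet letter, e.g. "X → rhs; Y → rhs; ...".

A->BBC, B->CCB, C->BA

  step 3 ⇒ step 4: BABACCBBABACCBCCBBBCCCBBBCCCBBBCBABACCBCCBBBCCCBBBCBABACCBBABACCBCCBCCBBA ⇒ CCB·BBC·CCB·BBC·BA·BA·CCB·CCB·BBC·CCB·BBC·BA·BA·CCB·BA·BA·CCB·CCB·CCB·BA·BA·BA·CCB·CCB·CCB·BA·BA·BA·CCB·CCB·CCB·BA·CCB·BBC·CCB·BBC·BA·BA·CCB·BA·BA·CCB·CCB·CCB·BA·BA·BA·CCB·CCB·CCB·BA·CCB·BBC·CCB·BBC·BA·BA·CCB·CCB·BBC·CCB·BBC·BA·BA·CCB·BA·BA·CCB·BA·BA·CCB·CCB·BBC
    A ↦ BBC
    B ↦ CCB
    C ↦ BA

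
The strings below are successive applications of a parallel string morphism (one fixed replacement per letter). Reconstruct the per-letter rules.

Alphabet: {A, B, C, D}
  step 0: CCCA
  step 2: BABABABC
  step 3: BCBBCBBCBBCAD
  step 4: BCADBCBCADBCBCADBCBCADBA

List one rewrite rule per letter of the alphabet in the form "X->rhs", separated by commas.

A->B, B->BC, C->AD, D->A

  step 3 ⇒ step 4: BCBBCBBCBBCAD ⇒ BC·AD·BC·BC·AD·BC·BC·AD·BC·BC·AD·B·A
    A ↦ B
    B ↦ BC
    C ↦ AD
    D ↦ A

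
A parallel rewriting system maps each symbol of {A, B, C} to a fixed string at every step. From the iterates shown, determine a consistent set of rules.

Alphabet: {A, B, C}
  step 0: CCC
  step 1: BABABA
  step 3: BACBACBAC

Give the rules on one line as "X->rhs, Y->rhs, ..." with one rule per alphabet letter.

A->B, B->C, C->BA

  step 0 ⇒ step 1: CCC ⇒ BA·BA·BA
    C ↦ BA
    A ↦ B  (constrained at step 1)
    B ↦ C  (constrained at step 1)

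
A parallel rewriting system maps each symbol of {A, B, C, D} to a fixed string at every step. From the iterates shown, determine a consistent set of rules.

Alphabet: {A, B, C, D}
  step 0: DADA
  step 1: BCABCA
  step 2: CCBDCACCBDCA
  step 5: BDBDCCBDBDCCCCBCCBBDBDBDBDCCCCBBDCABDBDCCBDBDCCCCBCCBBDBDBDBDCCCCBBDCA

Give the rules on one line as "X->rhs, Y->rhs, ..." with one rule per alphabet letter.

  step 1 ⇒ step 2: BCABCA ⇒ CC·BD·CA·CC·BD·CA
    A ↦ CA
    B ↦ CC
    C ↦ BD
  step 0 ⇒ step 1: DADA ⇒ B·CA·B·CA
    D ↦ B

A->CA, B->CC, C->BD, D->B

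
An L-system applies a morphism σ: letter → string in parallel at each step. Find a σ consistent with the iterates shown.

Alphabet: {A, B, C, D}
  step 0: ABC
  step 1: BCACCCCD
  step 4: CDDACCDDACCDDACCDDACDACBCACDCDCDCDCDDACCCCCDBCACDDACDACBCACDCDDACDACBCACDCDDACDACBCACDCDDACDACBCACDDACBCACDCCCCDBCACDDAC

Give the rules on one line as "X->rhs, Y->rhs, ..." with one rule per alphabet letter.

  step 0 ⇒ step 1: ABC ⇒ BCA·CCC·CD
    A ↦ BCA
    B ↦ CCC
    C ↦ CD
    D ↦ DAC  (constrained at step 1)

A->BCA, B->CCC, C->CD, D->DAC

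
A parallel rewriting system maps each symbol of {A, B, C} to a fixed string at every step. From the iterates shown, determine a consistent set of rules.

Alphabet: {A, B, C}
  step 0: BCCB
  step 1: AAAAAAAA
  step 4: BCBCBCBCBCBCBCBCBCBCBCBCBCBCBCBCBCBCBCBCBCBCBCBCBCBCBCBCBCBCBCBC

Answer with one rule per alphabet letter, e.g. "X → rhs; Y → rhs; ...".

A->BC, B->AAA, C->A

  step 0 ⇒ step 1: BCCB ⇒ AAA·A·A·AAA
    B ↦ AAA
    C ↦ A
    A ↦ BC  (constrained at step 1)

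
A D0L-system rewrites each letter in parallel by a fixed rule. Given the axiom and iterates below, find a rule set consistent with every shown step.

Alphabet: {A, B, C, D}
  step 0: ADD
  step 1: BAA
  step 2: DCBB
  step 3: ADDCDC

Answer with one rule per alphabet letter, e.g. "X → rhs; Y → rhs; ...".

  step 2 ⇒ step 3: DCBB ⇒ A·D·DC·DC
    B ↦ DC
    C ↦ D
    D ↦ A
  step 0 ⇒ step 1: ADD ⇒ B·A·A
    A ↦ B

A->B, B->DC, C->D, D->A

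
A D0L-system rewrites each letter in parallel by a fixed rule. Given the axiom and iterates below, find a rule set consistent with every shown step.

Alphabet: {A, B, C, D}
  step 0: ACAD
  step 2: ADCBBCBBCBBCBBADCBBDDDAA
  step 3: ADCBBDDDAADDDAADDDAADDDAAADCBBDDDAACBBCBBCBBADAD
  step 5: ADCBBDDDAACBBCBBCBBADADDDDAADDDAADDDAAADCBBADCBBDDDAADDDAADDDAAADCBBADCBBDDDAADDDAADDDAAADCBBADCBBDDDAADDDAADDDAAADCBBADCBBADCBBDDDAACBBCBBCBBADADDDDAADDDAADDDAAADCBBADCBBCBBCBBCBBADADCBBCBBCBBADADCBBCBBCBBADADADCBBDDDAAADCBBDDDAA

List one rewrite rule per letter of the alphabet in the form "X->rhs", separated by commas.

  step 2 ⇒ step 3: ADCBBCBBCBBCBBADCBBDDDAA ⇒ AD·CBB·DDD·A·A·DDD·A·A·DDD·A·A·DDD·A·A·AD·CBB·DDD·A·A·CBB·CBB·CBB·AD·AD
    A ↦ AD
    B ↦ A
    C ↦ DDD
    D ↦ CBB

A->AD, B->A, C->DDD, D->CBB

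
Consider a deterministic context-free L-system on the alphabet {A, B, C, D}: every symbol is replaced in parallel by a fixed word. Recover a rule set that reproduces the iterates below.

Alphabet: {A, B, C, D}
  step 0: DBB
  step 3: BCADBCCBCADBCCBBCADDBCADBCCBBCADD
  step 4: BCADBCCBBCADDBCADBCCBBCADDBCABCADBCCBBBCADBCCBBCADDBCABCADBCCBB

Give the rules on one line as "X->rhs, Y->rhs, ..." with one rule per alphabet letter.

A->BCC, B->BCA, C->D, D->B

  step 3 ⇒ step 4: BCADBCCBCADBCCBBCADDBCADBCCBBCADD ⇒ BCA·D·BCC·B·BCA·D·D·BCA·D·BCC·B·BCA·D·D·BCA·BCA·D·BCC·B·B·BCA·D·BCC·B·BCA·D·D·BCA·BCA·D·BCC·B·B
    A ↦ BCC
    B ↦ BCA
    C ↦ D
    D ↦ B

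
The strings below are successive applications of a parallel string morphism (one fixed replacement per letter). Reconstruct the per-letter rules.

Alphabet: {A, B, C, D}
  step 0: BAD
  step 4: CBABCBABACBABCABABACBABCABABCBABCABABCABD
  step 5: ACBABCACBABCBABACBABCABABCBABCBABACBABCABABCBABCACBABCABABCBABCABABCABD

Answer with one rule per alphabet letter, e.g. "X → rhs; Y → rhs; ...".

A->BAB, B->C, C->A, D->ABD

  step 4 ⇒ step 5: CBABCBABACBABCABABACBABCABABCBABCABABCABD ⇒ A·C·BAB·C·A·C·BAB·C·BAB·A·C·BAB·C·A·BAB·C·BAB·C·BAB·A·C·BAB·C·A·BAB·C·BAB·C·A·C·BAB·C·A·BAB·C·BAB·C·A·BAB·C·ABD
    A ↦ BAB
    B ↦ C
    C ↦ A
    D ↦ ABD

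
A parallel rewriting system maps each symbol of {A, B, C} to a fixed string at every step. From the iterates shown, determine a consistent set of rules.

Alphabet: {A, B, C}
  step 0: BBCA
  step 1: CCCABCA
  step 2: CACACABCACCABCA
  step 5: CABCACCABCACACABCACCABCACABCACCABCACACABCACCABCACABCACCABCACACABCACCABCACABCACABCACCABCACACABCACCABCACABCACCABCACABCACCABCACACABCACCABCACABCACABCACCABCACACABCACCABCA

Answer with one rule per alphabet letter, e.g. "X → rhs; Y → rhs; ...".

  step 1 ⇒ step 2: CCCABCA ⇒ CA·CA·CA·BCA·C·CA·BCA
    A ↦ BCA
    B ↦ C
    C ↦ CA

A->BCA, B->C, C->CA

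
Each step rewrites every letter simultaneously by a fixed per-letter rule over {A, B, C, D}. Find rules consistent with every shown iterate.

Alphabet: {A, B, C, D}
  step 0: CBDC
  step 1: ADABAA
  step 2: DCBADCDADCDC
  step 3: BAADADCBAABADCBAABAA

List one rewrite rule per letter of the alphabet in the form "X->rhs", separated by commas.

  step 2 ⇒ step 3: DCBADCDADCDC ⇒ BA·A·DA·DC·BA·A·BA·DC·BA·A·BA·A
    A ↦ DC
    B ↦ DA
    C ↦ A
    D ↦ BA

A->DC, B->DA, C->A, D->BA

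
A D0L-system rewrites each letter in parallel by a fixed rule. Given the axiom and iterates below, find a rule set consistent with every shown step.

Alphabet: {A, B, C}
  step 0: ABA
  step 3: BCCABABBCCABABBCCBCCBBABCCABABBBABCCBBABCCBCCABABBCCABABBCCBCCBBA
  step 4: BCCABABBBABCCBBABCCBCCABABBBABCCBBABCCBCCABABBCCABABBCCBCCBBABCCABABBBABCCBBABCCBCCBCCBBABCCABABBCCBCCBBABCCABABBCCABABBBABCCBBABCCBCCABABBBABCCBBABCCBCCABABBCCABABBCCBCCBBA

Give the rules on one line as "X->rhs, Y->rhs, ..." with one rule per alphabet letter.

  step 3 ⇒ step 4: BCCABABBCCABABBCCBCCBBABCCABABBBABCCBBABCCBCCABABBCCABABBCCBCCBBA ⇒ BCC·AB·AB·BBA·BCC·BBA·BCC·BCC·AB·AB·BBA·BCC·BBA·BCC·BCC·AB·AB·BCC·AB·AB·BCC·BCC·BBA·BCC·AB·AB·BBA·BCC·BBA·BCC·BCC·BCC·BBA·BCC·AB·AB·BCC·BCC·BBA·BCC·AB·AB·BCC·AB·AB·BBA·BCC·BBA·BCC·BCC·AB·AB·BBA·BCC·BBA·BCC·BCC·AB·AB·BCC·AB·AB·BCC·BCC·BBA
    A ↦ BBA
    B ↦ BCC
    C ↦ AB

A->BBA, B->BCC, C->AB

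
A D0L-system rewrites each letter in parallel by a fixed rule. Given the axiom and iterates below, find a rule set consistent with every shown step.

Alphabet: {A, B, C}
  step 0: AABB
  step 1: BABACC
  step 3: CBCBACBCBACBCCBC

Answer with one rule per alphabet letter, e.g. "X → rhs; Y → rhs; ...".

A->BA, B->C, C->CB

  step 0 ⇒ step 1: AABB ⇒ BA·BA·C·C
    A ↦ BA
    B ↦ C
    C ↦ CB  (constrained at step 1)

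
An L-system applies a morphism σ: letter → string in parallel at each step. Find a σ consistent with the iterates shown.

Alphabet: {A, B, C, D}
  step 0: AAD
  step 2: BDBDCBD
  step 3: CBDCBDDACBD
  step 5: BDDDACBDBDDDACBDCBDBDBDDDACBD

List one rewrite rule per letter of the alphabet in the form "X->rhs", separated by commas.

A->D, B->C, C->DA, D->BD

  step 2 ⇒ step 3: BDBDCBD ⇒ C·BD·C·BD·DA·C·BD
    B ↦ C
    C ↦ DA
    D ↦ BD
    A ↦ D  (constrained at step 0)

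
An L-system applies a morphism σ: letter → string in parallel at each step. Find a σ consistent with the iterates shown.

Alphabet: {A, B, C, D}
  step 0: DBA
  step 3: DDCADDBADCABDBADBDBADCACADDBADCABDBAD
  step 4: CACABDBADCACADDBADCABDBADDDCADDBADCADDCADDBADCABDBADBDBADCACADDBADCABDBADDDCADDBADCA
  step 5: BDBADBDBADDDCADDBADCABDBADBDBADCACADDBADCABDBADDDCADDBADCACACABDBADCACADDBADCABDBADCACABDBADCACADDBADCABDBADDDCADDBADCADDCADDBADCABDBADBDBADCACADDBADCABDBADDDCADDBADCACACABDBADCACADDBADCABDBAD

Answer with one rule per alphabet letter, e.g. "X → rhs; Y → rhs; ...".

  step 4 ⇒ step 5: CACABDBADCACADDBADCABDBADDDCADDBADCADDCADDBADCABDBADBDBADCACADDBADCABDBADDDCADDBADCA ⇒ BD·BAD·BD·BAD·DD·CA·DD·BAD·CA·BD·BAD·BD·BAD·CA·CA·DD·BAD·CA·BD·BAD·DD·CA·DD·BAD·CA·CA·CA·BD·BAD·CA·CA·DD·BAD·CA·BD·BAD·CA·CA·BD·BAD·CA·CA·DD·BAD·CA·BD·BAD·DD·CA·DD·BAD·CA·DD·CA·DD·BAD·CA·BD·BAD·BD·BAD·CA·CA·DD·BAD·CA·BD·BAD·DD·CA·DD·BAD·CA·CA·CA·BD·BAD·CA·CA·DD·BAD·CA·BD·BAD
    A ↦ BAD
    B ↦ DD
    C ↦ BD
    D ↦ CA

A->BAD, B->DD, C->BD, D->CA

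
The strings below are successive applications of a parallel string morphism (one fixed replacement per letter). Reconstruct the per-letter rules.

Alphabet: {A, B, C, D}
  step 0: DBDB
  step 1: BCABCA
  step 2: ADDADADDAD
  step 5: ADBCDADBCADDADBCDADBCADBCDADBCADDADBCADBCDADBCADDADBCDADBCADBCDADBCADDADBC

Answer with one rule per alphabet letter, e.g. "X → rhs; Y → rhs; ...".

A->DAD, B->A, C->D, D->BC

  step 1 ⇒ step 2: BCABCA ⇒ A·D·DAD·A·D·DAD
    A ↦ DAD
    B ↦ A
    C ↦ D
  step 0 ⇒ step 1: DBDB ⇒ BC·A·BC·A
    D ↦ BC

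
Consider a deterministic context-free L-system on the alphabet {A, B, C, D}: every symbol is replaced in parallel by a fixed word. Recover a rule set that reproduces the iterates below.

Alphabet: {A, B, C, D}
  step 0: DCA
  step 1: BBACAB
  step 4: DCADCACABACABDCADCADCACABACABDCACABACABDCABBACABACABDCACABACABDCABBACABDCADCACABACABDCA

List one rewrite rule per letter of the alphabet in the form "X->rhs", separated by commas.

  step 0 ⇒ step 1: DCA ⇒ BB·A·CAB
    A ↦ CAB
    C ↦ A
    D ↦ BB
    B ↦ DCA  (constrained at step 1)

A->CAB, B->DCA, C->A, D->BB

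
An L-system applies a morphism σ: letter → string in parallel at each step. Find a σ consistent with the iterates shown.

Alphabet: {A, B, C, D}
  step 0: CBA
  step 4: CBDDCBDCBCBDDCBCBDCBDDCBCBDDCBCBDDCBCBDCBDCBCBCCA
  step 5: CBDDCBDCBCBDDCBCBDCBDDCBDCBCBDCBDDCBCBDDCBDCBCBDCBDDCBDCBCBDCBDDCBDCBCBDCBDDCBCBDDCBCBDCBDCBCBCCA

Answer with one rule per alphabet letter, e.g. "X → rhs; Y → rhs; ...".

A->CCA, B->D, C->CB, D->DCB

  step 4 ⇒ step 5: CBDDCBDCBCBDDCBCBDCBDDCBCBDDCBCBDDCBCBDCBDCBCBCCA ⇒ CB·D·DCB·DCB·CB·D·DCB·CB·D·CB·D·DCB·DCB·CB·D·CB·D·DCB·CB·D·DCB·DCB·CB·D·CB·D·DCB·DCB·CB·D·CB·D·DCB·DCB·CB·D·CB·D·DCB·CB·D·DCB·CB·D·CB·D·CB·CB·CCA
    A ↦ CCA
    B ↦ D
    C ↦ CB
    D ↦ DCB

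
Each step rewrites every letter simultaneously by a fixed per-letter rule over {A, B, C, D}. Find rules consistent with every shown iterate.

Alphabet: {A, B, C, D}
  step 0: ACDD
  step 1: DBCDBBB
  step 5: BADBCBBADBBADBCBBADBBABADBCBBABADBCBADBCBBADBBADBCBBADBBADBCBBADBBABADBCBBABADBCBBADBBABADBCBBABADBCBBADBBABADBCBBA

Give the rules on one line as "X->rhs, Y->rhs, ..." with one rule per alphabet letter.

A->DBC, B->BA, C->DB, D->B

  step 0 ⇒ step 1: ACDD ⇒ DBC·DB·B·B
    A ↦ DBC
    C ↦ DB
    D ↦ B
    B ↦ BA  (constrained at step 1)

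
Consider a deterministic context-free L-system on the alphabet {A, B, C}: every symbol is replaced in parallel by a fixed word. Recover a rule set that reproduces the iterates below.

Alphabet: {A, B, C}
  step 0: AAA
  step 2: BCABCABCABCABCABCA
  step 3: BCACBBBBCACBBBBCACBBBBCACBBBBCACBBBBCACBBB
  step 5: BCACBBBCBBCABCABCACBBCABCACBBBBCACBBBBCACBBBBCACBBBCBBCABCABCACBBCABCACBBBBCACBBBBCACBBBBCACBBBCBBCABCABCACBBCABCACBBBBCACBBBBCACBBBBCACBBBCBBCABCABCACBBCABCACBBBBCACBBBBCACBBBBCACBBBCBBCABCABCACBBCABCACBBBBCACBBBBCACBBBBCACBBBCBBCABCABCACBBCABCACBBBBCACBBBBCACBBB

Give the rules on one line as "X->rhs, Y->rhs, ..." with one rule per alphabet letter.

  step 2 ⇒ step 3: BCABCABCABCABCABCA ⇒ BCA·CB·BB·BCA·CB·BB·BCA·CB·BB·BCA·CB·BB·BCA·CB·BB·BCA·CB·BB
    A ↦ BB
    B ↦ BCA
    C ↦ CB

A->BB, B->BCA, C->CB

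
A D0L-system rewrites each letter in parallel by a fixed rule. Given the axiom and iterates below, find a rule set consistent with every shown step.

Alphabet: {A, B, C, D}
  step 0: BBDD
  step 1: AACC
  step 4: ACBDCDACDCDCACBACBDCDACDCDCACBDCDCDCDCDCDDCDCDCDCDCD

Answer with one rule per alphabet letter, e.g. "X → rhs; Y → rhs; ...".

A->ACB, B->A, C->DCD, D->C

  step 0 ⇒ step 1: BBDD ⇒ A·A·C·C
    B ↦ A
    D ↦ C
    A ↦ ACB  (constrained at step 1)
    C ↦ DCD  (constrained at step 1)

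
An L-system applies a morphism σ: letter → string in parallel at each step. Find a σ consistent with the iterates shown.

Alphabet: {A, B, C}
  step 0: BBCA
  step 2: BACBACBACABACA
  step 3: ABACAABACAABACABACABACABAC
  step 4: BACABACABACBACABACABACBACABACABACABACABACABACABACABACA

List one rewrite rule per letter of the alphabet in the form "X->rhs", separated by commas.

  step 3 ⇒ step 4: ABACAABACAABACABACABACABAC ⇒ BAC·A·BAC·A·BAC·BAC·A·BAC·A·BAC·BAC·A·BAC·A·BAC·A·BAC·A·BAC·A·BAC·A·BAC·A·BAC·A
    A ↦ BAC
    B ↦ A
    C ↦ A

A->BAC, B->A, C->A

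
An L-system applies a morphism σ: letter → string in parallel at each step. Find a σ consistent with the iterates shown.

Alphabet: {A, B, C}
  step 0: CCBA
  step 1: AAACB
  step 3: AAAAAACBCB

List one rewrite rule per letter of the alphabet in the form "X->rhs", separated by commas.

A->CB, B->A, C->A

  step 0 ⇒ step 1: CCBA ⇒ A·A·A·CB
    A ↦ CB
    B ↦ A
    C ↦ A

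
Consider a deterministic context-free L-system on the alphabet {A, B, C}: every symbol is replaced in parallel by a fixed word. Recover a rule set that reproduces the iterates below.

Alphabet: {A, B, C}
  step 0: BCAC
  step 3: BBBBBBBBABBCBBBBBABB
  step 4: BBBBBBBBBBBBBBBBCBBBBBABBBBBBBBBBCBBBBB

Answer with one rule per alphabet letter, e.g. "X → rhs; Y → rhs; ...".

  step 3 ⇒ step 4: BBBBBBBBABBCBBBBBABB ⇒ BB·BB·BB·BB·BB·BB·BB·BB·CB·BB·BB·A·BB·BB·BB·BB·BB·CB·BB·BB
    A ↦ CB
    B ↦ BB
    C ↦ A

A->CB, B->BB, C->A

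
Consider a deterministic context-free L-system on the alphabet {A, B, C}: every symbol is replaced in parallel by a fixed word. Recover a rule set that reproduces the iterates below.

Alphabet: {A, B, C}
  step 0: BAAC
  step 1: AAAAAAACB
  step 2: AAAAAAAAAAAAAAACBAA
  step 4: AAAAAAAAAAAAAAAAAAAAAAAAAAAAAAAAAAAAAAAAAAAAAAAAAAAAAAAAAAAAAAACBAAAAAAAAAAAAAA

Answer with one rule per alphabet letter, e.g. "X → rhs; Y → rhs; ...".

A->AA, B->AA, C->ACB

  step 1 ⇒ step 2: AAAAAAACB ⇒ AA·AA·AA·AA·AA·AA·AA·ACB·AA
    A ↦ AA
    B ↦ AA
    C ↦ ACB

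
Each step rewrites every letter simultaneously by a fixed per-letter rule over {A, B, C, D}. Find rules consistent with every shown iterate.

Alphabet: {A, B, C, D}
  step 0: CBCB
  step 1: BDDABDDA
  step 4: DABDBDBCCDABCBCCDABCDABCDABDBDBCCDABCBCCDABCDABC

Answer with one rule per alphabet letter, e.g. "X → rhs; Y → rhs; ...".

  step 0 ⇒ step 1: CBCB ⇒ BD·DA·BD·DA
    B ↦ DA
    C ↦ BD
    A ↦ C  (constrained at step 1)
    D ↦ BC  (constrained at step 1)

A->C, B->DA, C->BD, D->BC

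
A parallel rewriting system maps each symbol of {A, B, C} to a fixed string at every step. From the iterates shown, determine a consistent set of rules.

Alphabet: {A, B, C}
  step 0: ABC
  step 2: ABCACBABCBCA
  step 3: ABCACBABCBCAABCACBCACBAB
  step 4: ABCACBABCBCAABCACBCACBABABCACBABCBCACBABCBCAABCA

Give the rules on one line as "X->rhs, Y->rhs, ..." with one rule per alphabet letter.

  step 3 ⇒ step 4: ABCACBABCBCAABCACBCACBAB ⇒ AB·CA·CB·AB·CB·CA·AB·CA·CB·CA·CB·AB·AB·CA·CB·AB·CB·CA·CB·AB·CB·CA·AB·CA
    A ↦ AB
    B ↦ CA
    C ↦ CB

A->AB, B->CA, C->CB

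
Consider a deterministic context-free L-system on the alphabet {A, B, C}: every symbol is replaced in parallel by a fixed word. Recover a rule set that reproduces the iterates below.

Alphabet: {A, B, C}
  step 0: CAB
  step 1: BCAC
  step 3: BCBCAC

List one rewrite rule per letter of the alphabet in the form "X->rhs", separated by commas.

  step 0 ⇒ step 1: CAB ⇒ B·CA·C
    A ↦ CA
    B ↦ C
    C ↦ B

A->CA, B->C, C->B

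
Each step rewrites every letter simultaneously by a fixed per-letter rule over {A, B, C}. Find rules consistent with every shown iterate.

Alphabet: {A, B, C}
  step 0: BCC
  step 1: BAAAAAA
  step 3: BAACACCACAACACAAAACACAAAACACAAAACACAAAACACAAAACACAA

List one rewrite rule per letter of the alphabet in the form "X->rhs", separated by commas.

A->CAC, B->BAA, C->AA

  step 0 ⇒ step 1: BCC ⇒ BAA·AA·AA
    B ↦ BAA
    C ↦ AA
    A ↦ CAC  (constrained at step 1)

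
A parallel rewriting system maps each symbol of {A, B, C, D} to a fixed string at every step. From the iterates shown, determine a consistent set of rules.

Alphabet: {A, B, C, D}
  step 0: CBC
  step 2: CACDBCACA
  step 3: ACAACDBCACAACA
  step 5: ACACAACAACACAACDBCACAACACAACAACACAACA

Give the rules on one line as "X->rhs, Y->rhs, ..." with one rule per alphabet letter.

A->CA, B->DBC, C->A, D->C

  step 2 ⇒ step 3: CACDBCACA ⇒ A·CA·A·C·DBC·A·CA·A·CA
    A ↦ CA
    B ↦ DBC
    C ↦ A
    D ↦ C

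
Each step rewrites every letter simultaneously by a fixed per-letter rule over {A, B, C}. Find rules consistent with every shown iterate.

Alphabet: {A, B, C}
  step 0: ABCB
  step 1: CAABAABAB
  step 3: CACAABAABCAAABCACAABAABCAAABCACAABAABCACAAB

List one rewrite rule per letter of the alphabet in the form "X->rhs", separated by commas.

A->CA, B->AB, C->AAB

  step 0 ⇒ step 1: ABCB ⇒ CA·AB·AAB·AB
    A ↦ CA
    B ↦ AB
    C ↦ AAB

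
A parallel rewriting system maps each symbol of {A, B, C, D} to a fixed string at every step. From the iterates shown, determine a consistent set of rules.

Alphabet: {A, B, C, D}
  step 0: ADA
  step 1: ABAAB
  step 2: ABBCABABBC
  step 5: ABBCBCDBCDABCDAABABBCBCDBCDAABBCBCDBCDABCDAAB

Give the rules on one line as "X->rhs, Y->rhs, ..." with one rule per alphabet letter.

  step 1 ⇒ step 2: ABAAB ⇒ AB·BC·AB·AB·BC
    A ↦ AB
    B ↦ BC
    C ↦ D  (constrained at step 2)
  step 0 ⇒ step 1: ADA ⇒ AB·A·AB
    D ↦ A

A->AB, B->BC, C->D, D->A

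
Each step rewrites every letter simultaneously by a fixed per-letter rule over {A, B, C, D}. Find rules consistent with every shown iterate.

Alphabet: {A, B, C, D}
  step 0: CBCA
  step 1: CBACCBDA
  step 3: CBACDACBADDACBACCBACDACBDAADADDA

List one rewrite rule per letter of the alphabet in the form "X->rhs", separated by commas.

A->DA, B->AC, C->CB, D->AD

  step 0 ⇒ step 1: CBCA ⇒ CB·AC·CB·DA
    A ↦ DA
    B ↦ AC
    C ↦ CB
    D ↦ AD  (constrained at step 1)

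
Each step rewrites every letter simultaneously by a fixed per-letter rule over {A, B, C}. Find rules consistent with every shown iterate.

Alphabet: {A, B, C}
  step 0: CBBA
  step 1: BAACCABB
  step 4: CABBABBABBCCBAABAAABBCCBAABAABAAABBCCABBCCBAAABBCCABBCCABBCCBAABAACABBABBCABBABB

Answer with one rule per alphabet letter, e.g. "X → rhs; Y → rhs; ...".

A->ABB, B->C, C->BAA

  step 0 ⇒ step 1: CBBA ⇒ BAA·C·C·ABB
    A ↦ ABB
    B ↦ C
    C ↦ BAA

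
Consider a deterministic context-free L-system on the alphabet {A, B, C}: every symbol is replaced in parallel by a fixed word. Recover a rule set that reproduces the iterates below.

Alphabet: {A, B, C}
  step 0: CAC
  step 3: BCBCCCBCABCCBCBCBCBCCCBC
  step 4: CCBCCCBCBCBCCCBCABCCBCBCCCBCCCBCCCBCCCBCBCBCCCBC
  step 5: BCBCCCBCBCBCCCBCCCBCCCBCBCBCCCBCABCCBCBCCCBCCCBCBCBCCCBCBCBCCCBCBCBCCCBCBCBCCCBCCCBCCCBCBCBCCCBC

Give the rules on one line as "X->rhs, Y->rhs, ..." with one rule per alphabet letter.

  step 4 ⇒ step 5: CCBCCCBCBCBCCCBCABCCBCBCCCBCCCBCCCBCCCBCBCBCCCBC ⇒ BC·BC·CC·BC·BC·BC·CC·BC·CC·BC·CC·BC·BC·BC·CC·BC·AB·CC·BC·BC·CC·BC·CC·BC·BC·BC·CC·BC·BC·BC·CC·BC·BC·BC·CC·BC·BC·BC·CC·BC·CC·BC·CC·BC·BC·BC·CC·BC
    A ↦ AB
    B ↦ CC
    C ↦ BC

A->AB, B->CC, C->BC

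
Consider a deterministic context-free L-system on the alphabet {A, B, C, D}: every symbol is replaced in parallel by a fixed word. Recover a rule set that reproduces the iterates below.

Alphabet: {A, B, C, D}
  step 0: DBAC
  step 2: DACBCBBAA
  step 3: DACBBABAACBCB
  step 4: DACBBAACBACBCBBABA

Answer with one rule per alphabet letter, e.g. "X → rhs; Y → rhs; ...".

  step 3 ⇒ step 4: DACBBABAACBCB ⇒ DA·CB·B·A·A·CB·A·CB·CB·B·A·B·A
    A ↦ CB
    B ↦ A
    C ↦ B
    D ↦ DA

A->CB, B->A, C->B, D->DA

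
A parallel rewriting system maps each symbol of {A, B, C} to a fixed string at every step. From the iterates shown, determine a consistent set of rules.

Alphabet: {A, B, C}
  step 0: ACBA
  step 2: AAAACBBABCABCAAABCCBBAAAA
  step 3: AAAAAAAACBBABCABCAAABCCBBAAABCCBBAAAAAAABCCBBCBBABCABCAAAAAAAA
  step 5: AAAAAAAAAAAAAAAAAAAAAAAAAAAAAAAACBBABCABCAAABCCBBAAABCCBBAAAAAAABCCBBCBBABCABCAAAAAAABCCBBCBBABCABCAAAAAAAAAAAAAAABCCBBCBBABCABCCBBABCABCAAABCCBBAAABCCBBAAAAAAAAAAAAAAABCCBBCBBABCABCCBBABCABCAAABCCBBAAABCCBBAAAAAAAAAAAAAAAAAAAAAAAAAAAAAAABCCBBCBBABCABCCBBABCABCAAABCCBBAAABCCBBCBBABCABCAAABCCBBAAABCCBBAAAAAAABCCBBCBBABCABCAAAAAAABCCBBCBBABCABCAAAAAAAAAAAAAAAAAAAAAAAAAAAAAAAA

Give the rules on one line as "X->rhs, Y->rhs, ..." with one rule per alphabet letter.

  step 2 ⇒ step 3: AAAACBBABCABCAAABCCBBAAAA ⇒ AA·AA·AA·AA·CBB·ABC·ABC·AA·ABC·CBB·AA·ABC·CBB·AA·AA·AA·ABC·CBB·CBB·ABC·ABC·AA·AA·AA·AA
    A ↦ AA
    B ↦ ABC
    C ↦ CBB

A->AA, B->ABC, C->CBB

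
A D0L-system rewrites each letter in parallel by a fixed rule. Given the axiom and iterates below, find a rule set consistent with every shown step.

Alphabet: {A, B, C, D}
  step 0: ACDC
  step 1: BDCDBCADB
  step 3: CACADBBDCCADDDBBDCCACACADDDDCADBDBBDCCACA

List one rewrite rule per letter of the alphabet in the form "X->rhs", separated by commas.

A->BDC, B->DD, C->DB, D->CA

  step 0 ⇒ step 1: ACDC ⇒ BDC·DB·CA·DB
    A ↦ BDC
    C ↦ DB
    D ↦ CA
    B ↦ DD  (constrained at step 1)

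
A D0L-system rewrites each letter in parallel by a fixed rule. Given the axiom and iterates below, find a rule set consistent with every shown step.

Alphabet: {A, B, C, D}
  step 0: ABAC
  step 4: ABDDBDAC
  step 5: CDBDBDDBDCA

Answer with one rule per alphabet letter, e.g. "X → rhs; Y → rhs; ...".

  step 4 ⇒ step 5: ABDDBDAC ⇒ C·D·BD·BD·D·BD·C·A
    A ↦ C
    B ↦ D
    C ↦ A
    D ↦ BD

A->C, B->D, C->A, D->BD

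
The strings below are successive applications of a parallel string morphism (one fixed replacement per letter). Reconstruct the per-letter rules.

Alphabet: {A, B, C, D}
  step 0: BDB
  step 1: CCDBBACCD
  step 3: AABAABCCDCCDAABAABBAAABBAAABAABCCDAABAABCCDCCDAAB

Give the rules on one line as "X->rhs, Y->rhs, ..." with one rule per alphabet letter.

A->AAB, B->CCD, C->A, D->BBA

  step 0 ⇒ step 1: BDB ⇒ CCD·BBA·CCD
    B ↦ CCD
    D ↦ BBA
    A ↦ AAB  (constrained at step 1)
    C ↦ A  (constrained at step 1)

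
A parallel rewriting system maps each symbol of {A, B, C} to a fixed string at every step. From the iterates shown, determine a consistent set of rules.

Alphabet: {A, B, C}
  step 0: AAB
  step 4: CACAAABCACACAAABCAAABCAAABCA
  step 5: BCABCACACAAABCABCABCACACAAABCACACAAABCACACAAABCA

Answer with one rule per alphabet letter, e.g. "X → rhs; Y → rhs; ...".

  step 4 ⇒ step 5: CACAAABCACACAAABCAAABCAAABCA ⇒ B·CA·B·CA·CA·CA·AA·B·CA·B·CA·B·CA·CA·CA·AA·B·CA·CA·CA·AA·B·CA·CA·CA·AA·B·CA
    A ↦ CA
    B ↦ AA
    C ↦ B

A->CA, B->AA, C->B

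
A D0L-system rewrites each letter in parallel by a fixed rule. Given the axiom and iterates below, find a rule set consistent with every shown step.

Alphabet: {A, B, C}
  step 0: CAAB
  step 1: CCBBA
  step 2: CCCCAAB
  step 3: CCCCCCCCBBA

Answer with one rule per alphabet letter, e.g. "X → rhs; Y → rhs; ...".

  step 2 ⇒ step 3: CCCCAAB ⇒ CC·CC·CC·CC·B·B·A
    A ↦ B
    B ↦ A
    C ↦ CC

A->B, B->A, C->CC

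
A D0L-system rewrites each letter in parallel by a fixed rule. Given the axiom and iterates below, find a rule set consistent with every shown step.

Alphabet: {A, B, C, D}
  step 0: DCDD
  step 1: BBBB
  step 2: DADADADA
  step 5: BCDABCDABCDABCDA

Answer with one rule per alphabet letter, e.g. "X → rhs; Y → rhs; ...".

  step 1 ⇒ step 2: BBBB ⇒ DA·DA·DA·DA
    B ↦ DA
    A ↦ C  (constrained at step 2)
  step 0 ⇒ step 1: DCDD ⇒ B·B·B·B
    C ↦ B
  step 0 ⇒ step 1: DCDD ⇒ B·B·B·B
    D ↦ B

A->C, B->DA, C->B, D->B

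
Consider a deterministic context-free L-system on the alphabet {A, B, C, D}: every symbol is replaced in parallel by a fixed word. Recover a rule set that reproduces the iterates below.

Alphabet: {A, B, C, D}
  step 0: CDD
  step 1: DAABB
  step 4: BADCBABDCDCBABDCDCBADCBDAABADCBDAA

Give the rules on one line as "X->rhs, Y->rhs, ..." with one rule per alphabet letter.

A->DC, B->BA, C->DAA, D->B

  step 0 ⇒ step 1: CDD ⇒ DAA·B·B
    C ↦ DAA
    D ↦ B
    A ↦ DC  (constrained at step 1)
    B ↦ BA  (constrained at step 1)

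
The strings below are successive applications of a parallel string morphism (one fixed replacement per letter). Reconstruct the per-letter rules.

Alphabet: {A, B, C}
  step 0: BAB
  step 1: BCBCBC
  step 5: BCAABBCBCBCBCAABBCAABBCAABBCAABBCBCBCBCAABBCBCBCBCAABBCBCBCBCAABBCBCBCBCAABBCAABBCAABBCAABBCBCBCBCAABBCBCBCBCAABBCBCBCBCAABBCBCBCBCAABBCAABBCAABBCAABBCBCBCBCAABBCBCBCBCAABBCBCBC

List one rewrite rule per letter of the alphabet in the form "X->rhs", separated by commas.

A->BC, B->BC, C->AAB

  step 0 ⇒ step 1: BAB ⇒ BC·BC·BC
    A ↦ BC
    B ↦ BC
    C ↦ AAB  (constrained at step 1)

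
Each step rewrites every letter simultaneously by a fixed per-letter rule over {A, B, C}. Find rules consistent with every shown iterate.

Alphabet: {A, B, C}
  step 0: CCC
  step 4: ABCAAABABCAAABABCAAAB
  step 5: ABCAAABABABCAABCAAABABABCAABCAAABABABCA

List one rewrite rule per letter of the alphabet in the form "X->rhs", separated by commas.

A->AB, B->CA, C->A

  step 4 ⇒ step 5: ABCAAABABCAAABABCAAAB ⇒ AB·CA·A·AB·AB·AB·CA·AB·CA·A·AB·AB·AB·CA·AB·CA·A·AB·AB·AB·CA
    A ↦ AB
    B ↦ CA
    C ↦ A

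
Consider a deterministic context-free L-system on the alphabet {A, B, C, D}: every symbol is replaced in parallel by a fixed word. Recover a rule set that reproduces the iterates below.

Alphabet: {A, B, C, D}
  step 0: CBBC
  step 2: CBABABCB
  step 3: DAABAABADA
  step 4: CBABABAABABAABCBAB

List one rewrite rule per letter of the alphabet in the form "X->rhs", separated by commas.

A->AB, B->A, C->D, D->CB

  step 3 ⇒ step 4: DAABAABADA ⇒ CB·AB·AB·A·AB·AB·A·AB·CB·AB
    A ↦ AB
    B ↦ A
    D ↦ CB
  step 2 ⇒ step 3: CBABABCB ⇒ D·A·AB·A·AB·A·D·A
    C ↦ D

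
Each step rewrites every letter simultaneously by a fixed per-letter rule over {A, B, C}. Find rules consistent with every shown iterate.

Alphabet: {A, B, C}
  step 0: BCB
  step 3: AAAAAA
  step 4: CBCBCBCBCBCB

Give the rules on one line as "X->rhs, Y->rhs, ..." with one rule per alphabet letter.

  step 3 ⇒ step 4: AAAAAA ⇒ CB·CB·CB·CB·CB·CB
    A ↦ CB
    B ↦ A  (constrained at step 0)
    C ↦ A  (constrained at step 0)

A->CB, B->A, C->A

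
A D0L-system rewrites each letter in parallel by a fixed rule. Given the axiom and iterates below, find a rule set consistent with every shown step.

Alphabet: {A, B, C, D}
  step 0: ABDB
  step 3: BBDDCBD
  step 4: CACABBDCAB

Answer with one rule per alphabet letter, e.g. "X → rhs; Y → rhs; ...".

  step 3 ⇒ step 4: BBDDCBD ⇒ CA·CA·B·B·D·CA·B
    B ↦ CA
    C ↦ D
    D ↦ B
    A ↦ C  (constrained at step 0)

A->C, B->CA, C->D, D->B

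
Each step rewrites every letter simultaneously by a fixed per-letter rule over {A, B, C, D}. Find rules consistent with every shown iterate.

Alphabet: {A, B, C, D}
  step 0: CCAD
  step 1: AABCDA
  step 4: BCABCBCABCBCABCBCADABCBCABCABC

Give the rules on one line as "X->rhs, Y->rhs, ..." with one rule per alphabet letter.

  step 0 ⇒ step 1: CCAD ⇒ A·A·BC·DA
    A ↦ BC
    C ↦ A
    D ↦ DA
    B ↦ BC  (constrained at step 1)

A->BC, B->BC, C->A, D->DA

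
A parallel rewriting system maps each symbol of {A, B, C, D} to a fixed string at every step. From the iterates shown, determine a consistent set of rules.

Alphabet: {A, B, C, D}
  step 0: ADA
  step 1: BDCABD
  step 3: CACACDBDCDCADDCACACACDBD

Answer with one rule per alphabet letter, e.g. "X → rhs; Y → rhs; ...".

  step 0 ⇒ step 1: ADA ⇒ BD·CA·BD
    A ↦ BD
    D ↦ CA
    B ↦ DD  (constrained at step 1)
    C ↦ CD  (constrained at step 1)

A->BD, B->DD, C->CD, D->CA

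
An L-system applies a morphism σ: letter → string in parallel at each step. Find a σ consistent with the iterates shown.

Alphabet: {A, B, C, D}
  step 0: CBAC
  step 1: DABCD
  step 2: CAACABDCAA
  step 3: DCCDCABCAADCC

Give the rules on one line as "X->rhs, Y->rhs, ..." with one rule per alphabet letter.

A->C, B->AB, C->D, D->CAA

  step 2 ⇒ step 3: CAACABDCAA ⇒ D·C·C·D·C·AB·CAA·D·C·C
    A ↦ C
    B ↦ AB
    C ↦ D
    D ↦ CAA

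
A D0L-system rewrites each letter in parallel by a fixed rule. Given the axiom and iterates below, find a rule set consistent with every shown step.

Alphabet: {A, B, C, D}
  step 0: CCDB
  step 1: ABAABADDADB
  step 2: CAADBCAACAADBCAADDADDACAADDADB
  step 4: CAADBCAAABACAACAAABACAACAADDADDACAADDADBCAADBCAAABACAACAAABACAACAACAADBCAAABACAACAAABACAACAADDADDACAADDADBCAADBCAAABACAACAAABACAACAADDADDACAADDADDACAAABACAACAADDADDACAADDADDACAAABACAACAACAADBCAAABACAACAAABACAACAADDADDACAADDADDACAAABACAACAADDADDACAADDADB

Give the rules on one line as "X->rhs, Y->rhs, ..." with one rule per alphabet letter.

A->CAA, B->DB, C->ABA, D->DDA

  step 1 ⇒ step 2: ABAABADDADB ⇒ CAA·DB·CAA·CAA·DB·CAA·DDA·DDA·CAA·DDA·DB
    A ↦ CAA
    B ↦ DB
    D ↦ DDA
  step 0 ⇒ step 1: CCDB ⇒ ABA·ABA·DDA·DB
    C ↦ ABA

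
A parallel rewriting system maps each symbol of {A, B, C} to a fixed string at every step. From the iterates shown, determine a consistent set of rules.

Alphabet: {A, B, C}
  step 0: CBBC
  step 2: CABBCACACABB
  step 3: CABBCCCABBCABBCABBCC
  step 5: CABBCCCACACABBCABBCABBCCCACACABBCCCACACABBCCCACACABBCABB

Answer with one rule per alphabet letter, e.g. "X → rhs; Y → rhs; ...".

  step 2 ⇒ step 3: CABBCACACABB ⇒ CA·BB·C·C·CA·BB·CA·BB·CA·BB·C·C
    A ↦ BB
    B ↦ C
    C ↦ CA

A->BB, B->C, C->CA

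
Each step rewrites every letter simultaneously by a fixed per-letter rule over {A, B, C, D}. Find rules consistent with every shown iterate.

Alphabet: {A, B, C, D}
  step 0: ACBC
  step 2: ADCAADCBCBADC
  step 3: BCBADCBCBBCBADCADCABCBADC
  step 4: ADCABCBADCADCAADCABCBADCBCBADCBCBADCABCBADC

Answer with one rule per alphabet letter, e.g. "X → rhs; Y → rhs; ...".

  step 3 ⇒ step 4: BCBADCBCBBCBADCADCABCBADC ⇒ A·DC·A·BCB·A·DC·A·DC·A·A·DC·A·BCB·A·DC·BCB·A·DC·BCB·A·DC·A·BCB·A·DC
    A ↦ BCB
    B ↦ A
    C ↦ DC
    D ↦ A

A->BCB, B->A, C->DC, D->A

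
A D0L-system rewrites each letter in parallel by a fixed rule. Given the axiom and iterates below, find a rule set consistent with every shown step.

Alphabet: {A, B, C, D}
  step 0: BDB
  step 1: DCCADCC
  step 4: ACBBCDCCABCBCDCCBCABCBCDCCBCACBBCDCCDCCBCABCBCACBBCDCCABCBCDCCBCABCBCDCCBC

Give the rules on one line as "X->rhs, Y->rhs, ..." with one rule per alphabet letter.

A->ACB, B->DCC, C->BC, D->A

  step 0 ⇒ step 1: BDB ⇒ DCC·A·DCC
    B ↦ DCC
    D ↦ A
    A ↦ ACB  (constrained at step 1)
    C ↦ BC  (constrained at step 1)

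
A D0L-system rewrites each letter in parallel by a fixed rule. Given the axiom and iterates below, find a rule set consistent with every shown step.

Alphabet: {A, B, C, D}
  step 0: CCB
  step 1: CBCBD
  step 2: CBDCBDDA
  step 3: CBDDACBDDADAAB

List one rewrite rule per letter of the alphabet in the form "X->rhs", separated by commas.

A->AB, B->D, C->CB, D->DA

  step 2 ⇒ step 3: CBDCBDDA ⇒ CB·D·DA·CB·D·DA·DA·AB
    A ↦ AB
    B ↦ D
    C ↦ CB
    D ↦ DA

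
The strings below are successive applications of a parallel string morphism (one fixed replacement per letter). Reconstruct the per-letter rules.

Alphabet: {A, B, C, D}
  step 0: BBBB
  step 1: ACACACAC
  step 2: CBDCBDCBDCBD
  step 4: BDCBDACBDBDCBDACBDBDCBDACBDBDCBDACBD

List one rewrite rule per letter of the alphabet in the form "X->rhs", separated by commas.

  step 1 ⇒ step 2: ACACACAC ⇒ CB·D·CB·D·CB·D·CB·D
    A ↦ CB
    C ↦ D
  step 0 ⇒ step 1: BBBB ⇒ AC·AC·AC·AC
    B ↦ AC
    D ↦ BD  (constrained at step 2)

A->CB, B->AC, C->D, D->BD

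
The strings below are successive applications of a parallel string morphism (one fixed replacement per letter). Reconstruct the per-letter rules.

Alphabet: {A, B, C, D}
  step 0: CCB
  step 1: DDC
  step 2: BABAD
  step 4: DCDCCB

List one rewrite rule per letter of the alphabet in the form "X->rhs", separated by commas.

A->B, B->C, C->D, D->BA

  step 1 ⇒ step 2: DDC ⇒ BA·BA·D
    C ↦ D
    D ↦ BA
    A ↦ B  (constrained at step 2)
  step 0 ⇒ step 1: CCB ⇒ D·D·C
    B ↦ C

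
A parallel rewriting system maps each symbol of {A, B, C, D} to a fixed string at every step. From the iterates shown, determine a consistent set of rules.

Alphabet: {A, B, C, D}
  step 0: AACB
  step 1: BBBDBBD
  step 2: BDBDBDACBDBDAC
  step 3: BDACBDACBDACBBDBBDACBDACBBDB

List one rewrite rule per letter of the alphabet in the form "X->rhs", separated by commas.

  step 2 ⇒ step 3: BDBDBDACBDBDAC ⇒ BD·AC·BD·AC·BD·AC·B·BDB·BD·AC·BD·AC·B·BDB
    A ↦ B
    B ↦ BD
    C ↦ BDB
    D ↦ AC

A->B, B->BD, C->BDB, D->AC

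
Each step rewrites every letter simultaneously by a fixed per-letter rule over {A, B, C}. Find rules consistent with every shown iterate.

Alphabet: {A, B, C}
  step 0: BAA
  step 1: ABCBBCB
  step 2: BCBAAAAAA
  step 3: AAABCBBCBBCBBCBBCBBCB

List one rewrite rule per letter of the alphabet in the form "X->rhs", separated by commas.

A->BCB, B->A, C->A

  step 2 ⇒ step 3: BCBAAAAAA ⇒ A·A·A·BCB·BCB·BCB·BCB·BCB·BCB
    A ↦ BCB
    B ↦ A
    C ↦ A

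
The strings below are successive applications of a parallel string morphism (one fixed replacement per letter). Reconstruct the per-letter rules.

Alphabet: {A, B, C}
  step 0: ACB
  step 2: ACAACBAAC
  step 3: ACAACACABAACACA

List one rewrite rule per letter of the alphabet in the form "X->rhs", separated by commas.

  step 2 ⇒ step 3: ACAACBAAC ⇒ AC·A·AC·AC·A·BA·AC·AC·A
    A ↦ AC
    B ↦ BA
    C ↦ A

A->AC, B->BA, C->A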